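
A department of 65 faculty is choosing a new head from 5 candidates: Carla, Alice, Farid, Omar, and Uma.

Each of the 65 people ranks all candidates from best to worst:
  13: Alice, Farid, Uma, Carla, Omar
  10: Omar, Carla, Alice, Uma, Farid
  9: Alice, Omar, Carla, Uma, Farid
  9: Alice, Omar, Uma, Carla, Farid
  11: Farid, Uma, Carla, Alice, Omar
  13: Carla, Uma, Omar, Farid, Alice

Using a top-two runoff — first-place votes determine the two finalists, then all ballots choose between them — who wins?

Carla

Round 1 first-place votes: Carla 13, Alice 31, Farid 11, Omar 10, Uma 0. Alice and Carla advance.
Runoff: Alice is ranked above Carla on 31 ballots, Carla above Alice on 34.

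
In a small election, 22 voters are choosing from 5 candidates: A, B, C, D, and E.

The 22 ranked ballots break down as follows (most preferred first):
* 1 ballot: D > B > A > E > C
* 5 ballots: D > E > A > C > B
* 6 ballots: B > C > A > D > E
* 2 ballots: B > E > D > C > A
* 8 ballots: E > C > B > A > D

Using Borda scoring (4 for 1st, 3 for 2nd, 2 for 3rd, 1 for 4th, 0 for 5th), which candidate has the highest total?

A: 1×2 + 5×2 + 6×2 + 2×0 + 8×1 = 32
B: 1×3 + 5×0 + 6×4 + 2×4 + 8×2 = 51
C: 1×0 + 5×1 + 6×3 + 2×1 + 8×3 = 49
D: 1×4 + 5×4 + 6×1 + 2×2 + 8×0 = 34
E: 1×1 + 5×3 + 6×0 + 2×3 + 8×4 = 54

E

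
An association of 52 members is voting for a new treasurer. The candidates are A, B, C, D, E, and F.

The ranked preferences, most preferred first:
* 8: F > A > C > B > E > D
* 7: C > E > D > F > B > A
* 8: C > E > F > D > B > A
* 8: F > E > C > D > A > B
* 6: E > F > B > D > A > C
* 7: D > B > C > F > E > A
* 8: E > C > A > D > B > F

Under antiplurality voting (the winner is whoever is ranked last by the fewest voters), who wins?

Last-place votes: A 22, B 8, C 6, D 8, E 0, F 8.

E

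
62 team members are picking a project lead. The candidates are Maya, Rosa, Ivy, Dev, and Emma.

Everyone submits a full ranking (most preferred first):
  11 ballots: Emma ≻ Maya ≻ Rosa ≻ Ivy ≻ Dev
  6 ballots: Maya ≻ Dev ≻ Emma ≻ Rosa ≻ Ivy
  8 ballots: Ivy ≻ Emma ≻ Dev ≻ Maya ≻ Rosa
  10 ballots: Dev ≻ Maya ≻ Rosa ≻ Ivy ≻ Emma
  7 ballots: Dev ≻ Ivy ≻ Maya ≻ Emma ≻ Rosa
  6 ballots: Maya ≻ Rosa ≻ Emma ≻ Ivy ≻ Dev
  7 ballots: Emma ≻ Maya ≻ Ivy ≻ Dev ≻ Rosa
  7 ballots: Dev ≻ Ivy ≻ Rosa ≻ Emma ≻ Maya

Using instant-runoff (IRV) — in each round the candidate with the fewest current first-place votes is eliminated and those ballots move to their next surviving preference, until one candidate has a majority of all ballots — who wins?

Round 1: Maya 12, Rosa 0, Ivy 8, Dev 24, Emma 18. Rosa eliminated.
Round 2: Maya 12, Ivy 8, Dev 24, Emma 18. Ivy eliminated.
Round 3: Maya 12, Dev 24, Emma 26. Maya eliminated.
Round 4: Dev 30, Emma 32. Emma has a majority (≥32).

Emma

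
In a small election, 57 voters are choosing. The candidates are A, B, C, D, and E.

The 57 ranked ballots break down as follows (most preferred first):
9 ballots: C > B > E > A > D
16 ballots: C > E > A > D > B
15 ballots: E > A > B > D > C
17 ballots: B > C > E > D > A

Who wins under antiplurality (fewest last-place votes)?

E

Last-place votes: A 17, B 16, C 15, D 9, E 0.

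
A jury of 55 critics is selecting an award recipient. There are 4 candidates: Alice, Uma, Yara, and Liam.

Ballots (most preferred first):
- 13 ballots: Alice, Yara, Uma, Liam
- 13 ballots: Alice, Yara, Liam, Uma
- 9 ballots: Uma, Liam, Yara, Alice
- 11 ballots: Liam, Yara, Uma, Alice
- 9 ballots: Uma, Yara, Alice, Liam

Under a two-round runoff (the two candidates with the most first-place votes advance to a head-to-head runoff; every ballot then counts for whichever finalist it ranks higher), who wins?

Round 1 first-place votes: Alice 26, Uma 18, Yara 0, Liam 11. Alice and Uma advance.
Runoff: Alice is ranked above Uma on 26 ballots, Uma above Alice on 29.

Uma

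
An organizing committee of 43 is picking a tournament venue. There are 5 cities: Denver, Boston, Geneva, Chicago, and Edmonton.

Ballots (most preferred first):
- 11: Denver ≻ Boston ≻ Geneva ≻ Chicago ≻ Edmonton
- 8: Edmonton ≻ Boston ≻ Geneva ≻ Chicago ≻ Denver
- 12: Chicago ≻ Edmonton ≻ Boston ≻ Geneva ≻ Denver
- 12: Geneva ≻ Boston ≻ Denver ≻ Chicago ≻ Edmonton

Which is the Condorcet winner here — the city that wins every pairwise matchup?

Boston vs Denver: 32–11
Boston vs Geneva: 31–12
Boston vs Chicago: 31–12
Boston vs Edmonton: 23–20
Boston beats every other city.

Boston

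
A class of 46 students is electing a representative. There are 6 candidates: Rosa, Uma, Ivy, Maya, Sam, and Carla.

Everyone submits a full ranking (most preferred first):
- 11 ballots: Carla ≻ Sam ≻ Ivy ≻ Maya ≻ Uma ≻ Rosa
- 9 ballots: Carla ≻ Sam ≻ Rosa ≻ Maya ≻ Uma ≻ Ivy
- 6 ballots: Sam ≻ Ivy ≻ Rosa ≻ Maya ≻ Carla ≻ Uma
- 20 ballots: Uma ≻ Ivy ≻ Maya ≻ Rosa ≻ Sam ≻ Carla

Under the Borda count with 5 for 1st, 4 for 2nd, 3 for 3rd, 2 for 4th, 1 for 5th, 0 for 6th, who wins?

Rosa: 11×0 + 9×3 + 6×3 + 20×2 = 85
Uma: 11×1 + 9×1 + 6×0 + 20×5 = 120
Ivy: 11×3 + 9×0 + 6×4 + 20×4 = 137
Maya: 11×2 + 9×2 + 6×2 + 20×3 = 112
Sam: 11×4 + 9×4 + 6×5 + 20×1 = 130
Carla: 11×5 + 9×5 + 6×1 + 20×0 = 106

Ivy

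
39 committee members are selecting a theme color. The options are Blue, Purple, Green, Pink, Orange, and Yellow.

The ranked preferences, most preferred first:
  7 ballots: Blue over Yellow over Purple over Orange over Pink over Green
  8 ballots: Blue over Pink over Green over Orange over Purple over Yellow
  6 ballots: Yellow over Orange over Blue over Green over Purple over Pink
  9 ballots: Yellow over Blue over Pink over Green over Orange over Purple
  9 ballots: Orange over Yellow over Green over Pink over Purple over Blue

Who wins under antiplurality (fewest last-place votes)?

Last-place votes: Blue 9, Purple 9, Green 7, Pink 6, Orange 0, Yellow 8.

Orange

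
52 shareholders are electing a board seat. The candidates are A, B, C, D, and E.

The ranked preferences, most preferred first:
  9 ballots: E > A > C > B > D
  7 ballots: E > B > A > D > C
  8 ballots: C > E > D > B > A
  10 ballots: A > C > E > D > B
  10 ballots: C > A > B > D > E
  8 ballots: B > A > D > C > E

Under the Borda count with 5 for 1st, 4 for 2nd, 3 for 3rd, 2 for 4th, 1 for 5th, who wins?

A: 9×4 + 7×3 + 8×1 + 10×5 + 10×4 + 8×4 = 187
B: 9×2 + 7×4 + 8×2 + 10×1 + 10×3 + 8×5 = 142
C: 9×3 + 7×1 + 8×5 + 10×4 + 10×5 + 8×2 = 180
D: 9×1 + 7×2 + 8×3 + 10×2 + 10×2 + 8×3 = 111
E: 9×5 + 7×5 + 8×4 + 10×3 + 10×1 + 8×1 = 160

A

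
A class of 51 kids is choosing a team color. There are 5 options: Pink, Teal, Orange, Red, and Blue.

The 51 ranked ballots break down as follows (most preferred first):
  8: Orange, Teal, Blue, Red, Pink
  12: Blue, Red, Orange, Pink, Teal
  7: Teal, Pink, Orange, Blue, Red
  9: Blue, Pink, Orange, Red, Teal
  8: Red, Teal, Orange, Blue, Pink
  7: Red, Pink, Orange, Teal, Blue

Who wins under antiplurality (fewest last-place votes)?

Orange

Last-place votes: Pink 16, Teal 21, Orange 0, Red 7, Blue 7.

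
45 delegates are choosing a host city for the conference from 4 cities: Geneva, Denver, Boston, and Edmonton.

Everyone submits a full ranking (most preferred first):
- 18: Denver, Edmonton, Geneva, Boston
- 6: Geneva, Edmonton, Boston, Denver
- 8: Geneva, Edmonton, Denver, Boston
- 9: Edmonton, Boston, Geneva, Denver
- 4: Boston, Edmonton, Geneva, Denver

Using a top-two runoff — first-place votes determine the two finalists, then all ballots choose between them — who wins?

Geneva

Round 1 first-place votes: Geneva 14, Denver 18, Boston 4, Edmonton 9. Denver and Geneva advance.
Runoff: Denver is ranked above Geneva on 18 ballots, Geneva above Denver on 27.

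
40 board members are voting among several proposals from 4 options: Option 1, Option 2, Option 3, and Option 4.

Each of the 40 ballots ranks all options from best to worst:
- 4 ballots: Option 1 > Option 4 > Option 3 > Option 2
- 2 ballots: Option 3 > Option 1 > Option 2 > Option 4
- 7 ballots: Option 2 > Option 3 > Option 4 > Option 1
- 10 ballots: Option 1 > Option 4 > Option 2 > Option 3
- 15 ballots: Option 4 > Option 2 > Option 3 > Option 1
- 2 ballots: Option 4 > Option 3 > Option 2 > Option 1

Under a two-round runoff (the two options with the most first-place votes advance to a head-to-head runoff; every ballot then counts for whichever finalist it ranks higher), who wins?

Option 4

Round 1 first-place votes: Option 1 14, Option 2 7, Option 3 2, Option 4 17. Option 4 and Option 1 advance.
Runoff: Option 4 is ranked above Option 1 on 24 ballots, Option 1 above Option 4 on 16.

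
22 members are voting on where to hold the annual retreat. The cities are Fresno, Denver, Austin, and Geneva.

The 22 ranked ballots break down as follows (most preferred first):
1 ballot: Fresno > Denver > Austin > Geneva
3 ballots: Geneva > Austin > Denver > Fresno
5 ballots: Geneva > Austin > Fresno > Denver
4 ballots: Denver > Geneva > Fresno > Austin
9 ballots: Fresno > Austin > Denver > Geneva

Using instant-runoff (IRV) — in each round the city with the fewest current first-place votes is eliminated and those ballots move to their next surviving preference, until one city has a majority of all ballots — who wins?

Round 1: Fresno 10, Denver 4, Austin 0, Geneva 8. Austin eliminated.
Round 2: Fresno 10, Denver 4, Geneva 8. Denver eliminated.
Round 3: Fresno 10, Geneva 12. Geneva has a majority (≥12).

Geneva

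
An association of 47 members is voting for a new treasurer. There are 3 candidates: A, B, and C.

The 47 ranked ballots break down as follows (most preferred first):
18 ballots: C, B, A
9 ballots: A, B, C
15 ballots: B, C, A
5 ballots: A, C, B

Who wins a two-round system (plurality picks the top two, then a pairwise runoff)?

Round 1 first-place votes: A 14, B 15, C 18. C and B advance.
Runoff: C is ranked above B on 23 ballots, B above C on 24.

B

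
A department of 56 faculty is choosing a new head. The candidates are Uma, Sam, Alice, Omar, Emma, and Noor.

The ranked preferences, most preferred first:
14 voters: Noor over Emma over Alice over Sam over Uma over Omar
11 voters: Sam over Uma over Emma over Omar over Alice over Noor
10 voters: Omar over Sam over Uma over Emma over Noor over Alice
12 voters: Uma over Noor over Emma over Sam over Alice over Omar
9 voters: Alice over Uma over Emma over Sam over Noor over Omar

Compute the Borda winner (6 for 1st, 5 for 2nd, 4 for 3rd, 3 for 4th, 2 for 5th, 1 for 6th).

Uma: 14×2 + 11×5 + 10×4 + 12×6 + 9×5 = 240
Sam: 14×3 + 11×6 + 10×5 + 12×3 + 9×3 = 221
Alice: 14×4 + 11×2 + 10×1 + 12×2 + 9×6 = 166
Omar: 14×1 + 11×3 + 10×6 + 12×1 + 9×1 = 128
Emma: 14×5 + 11×4 + 10×3 + 12×4 + 9×4 = 228
Noor: 14×6 + 11×1 + 10×2 + 12×5 + 9×2 = 193

Uma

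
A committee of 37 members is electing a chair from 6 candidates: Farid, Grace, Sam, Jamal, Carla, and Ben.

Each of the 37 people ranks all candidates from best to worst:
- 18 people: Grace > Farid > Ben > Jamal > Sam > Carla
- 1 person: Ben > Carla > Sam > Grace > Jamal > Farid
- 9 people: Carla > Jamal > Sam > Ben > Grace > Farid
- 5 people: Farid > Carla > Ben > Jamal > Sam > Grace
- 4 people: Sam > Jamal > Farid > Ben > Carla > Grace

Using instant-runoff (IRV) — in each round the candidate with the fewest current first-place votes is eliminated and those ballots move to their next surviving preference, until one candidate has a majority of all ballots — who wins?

Carla

Round 1: Farid 5, Grace 18, Sam 4, Jamal 0, Carla 9, Ben 1. Jamal eliminated.
Round 2: Farid 5, Grace 18, Sam 4, Carla 9, Ben 1. Ben eliminated.
Round 3: Farid 5, Grace 18, Sam 4, Carla 10. Sam eliminated.
Round 4: Farid 9, Grace 18, Carla 10. Farid eliminated.
Round 5: Grace 18, Carla 19. Carla has a majority (≥19).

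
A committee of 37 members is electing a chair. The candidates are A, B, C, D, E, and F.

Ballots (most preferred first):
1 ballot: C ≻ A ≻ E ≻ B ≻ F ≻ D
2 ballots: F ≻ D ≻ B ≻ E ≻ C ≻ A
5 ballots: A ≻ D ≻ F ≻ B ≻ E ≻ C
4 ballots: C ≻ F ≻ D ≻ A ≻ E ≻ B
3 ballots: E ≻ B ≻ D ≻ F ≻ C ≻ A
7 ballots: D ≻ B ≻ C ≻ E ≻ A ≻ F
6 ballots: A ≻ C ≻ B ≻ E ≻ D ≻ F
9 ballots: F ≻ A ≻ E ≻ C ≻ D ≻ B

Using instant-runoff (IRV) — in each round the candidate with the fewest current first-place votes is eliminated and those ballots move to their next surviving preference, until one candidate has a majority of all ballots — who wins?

Round 1: A 11, B 0, C 5, D 7, E 3, F 11. B eliminated.
Round 2: A 11, C 5, D 7, E 3, F 11. E eliminated.
Round 3: A 11, C 5, D 10, F 11. C eliminated.
Round 4: A 12, D 10, F 15. D eliminated.
Round 5: A 19, F 18. A has a majority (≥19).

A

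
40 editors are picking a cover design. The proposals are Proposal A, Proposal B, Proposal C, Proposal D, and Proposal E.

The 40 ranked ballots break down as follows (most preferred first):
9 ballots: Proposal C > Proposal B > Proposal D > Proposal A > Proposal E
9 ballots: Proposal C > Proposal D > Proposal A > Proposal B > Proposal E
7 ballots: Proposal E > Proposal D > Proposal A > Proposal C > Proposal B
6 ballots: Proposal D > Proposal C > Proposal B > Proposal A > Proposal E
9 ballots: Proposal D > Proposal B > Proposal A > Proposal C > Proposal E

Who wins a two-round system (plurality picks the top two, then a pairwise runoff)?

Round 1 first-place votes: Proposal A 0, Proposal B 0, Proposal C 18, Proposal D 15, Proposal E 7. Proposal C and Proposal D advance.
Runoff: Proposal C is ranked above Proposal D on 18 ballots, Proposal D above Proposal C on 22.

Proposal D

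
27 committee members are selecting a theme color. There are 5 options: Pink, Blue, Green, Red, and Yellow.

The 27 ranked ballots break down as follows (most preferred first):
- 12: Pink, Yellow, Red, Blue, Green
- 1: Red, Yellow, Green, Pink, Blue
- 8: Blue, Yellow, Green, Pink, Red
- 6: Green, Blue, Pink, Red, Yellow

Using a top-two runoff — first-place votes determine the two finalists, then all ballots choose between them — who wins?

Blue

Round 1 first-place votes: Pink 12, Blue 8, Green 6, Red 1, Yellow 0. Pink and Blue advance.
Runoff: Pink is ranked above Blue on 13 ballots, Blue above Pink on 14.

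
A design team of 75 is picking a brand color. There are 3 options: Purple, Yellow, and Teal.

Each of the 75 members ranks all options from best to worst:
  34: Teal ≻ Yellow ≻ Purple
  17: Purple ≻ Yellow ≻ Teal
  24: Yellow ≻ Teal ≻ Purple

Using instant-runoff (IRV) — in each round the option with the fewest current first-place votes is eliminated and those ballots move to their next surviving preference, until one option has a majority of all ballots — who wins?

Yellow

Round 1: Purple 17, Yellow 24, Teal 34. Purple eliminated.
Round 2: Yellow 41, Teal 34. Yellow has a majority (≥38).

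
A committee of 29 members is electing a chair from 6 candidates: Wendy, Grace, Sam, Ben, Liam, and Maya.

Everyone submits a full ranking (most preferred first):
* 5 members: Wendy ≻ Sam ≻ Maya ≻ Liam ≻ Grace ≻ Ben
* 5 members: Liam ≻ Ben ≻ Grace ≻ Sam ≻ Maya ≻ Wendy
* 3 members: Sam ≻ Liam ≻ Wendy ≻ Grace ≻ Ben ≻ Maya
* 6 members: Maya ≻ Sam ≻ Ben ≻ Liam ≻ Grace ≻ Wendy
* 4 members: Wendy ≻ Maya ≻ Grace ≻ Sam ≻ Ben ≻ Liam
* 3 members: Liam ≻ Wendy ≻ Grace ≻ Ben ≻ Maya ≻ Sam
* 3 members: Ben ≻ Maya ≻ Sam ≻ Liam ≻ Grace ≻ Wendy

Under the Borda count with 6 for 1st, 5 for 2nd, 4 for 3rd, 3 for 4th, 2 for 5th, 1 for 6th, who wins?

Wendy: 5×6 + 5×1 + 3×4 + 6×1 + 4×6 + 3×5 + 3×1 = 95
Grace: 5×2 + 5×4 + 3×3 + 6×2 + 4×4 + 3×4 + 3×2 = 85
Sam: 5×5 + 5×3 + 3×6 + 6×5 + 4×3 + 3×1 + 3×4 = 115
Ben: 5×1 + 5×5 + 3×2 + 6×4 + 4×2 + 3×3 + 3×6 = 95
Liam: 5×3 + 5×6 + 3×5 + 6×3 + 4×1 + 3×6 + 3×3 = 109
Maya: 5×4 + 5×2 + 3×1 + 6×6 + 4×5 + 3×2 + 3×5 = 110

Sam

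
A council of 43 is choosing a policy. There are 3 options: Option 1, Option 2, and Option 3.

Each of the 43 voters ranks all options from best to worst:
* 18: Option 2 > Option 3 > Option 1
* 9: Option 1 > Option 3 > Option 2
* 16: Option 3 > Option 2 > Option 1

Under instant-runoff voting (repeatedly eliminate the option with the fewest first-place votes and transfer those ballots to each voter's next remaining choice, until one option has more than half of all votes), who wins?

Round 1: Option 1 9, Option 2 18, Option 3 16. Option 1 eliminated.
Round 2: Option 2 18, Option 3 25. Option 3 has a majority (≥22).

Option 3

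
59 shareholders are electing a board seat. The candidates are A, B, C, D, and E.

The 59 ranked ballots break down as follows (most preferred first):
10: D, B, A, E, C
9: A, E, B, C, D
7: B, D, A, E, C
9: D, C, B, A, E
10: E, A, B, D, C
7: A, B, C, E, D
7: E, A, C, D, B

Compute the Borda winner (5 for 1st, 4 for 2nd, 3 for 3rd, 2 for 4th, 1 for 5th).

A

A: 10×3 + 9×5 + 7×3 + 9×2 + 10×4 + 7×5 + 7×4 = 217
B: 10×4 + 9×3 + 7×5 + 9×3 + 10×3 + 7×4 + 7×1 = 194
C: 10×1 + 9×2 + 7×1 + 9×4 + 10×1 + 7×3 + 7×3 = 123
D: 10×5 + 9×1 + 7×4 + 9×5 + 10×2 + 7×1 + 7×2 = 173
E: 10×2 + 9×4 + 7×2 + 9×1 + 10×5 + 7×2 + 7×5 = 178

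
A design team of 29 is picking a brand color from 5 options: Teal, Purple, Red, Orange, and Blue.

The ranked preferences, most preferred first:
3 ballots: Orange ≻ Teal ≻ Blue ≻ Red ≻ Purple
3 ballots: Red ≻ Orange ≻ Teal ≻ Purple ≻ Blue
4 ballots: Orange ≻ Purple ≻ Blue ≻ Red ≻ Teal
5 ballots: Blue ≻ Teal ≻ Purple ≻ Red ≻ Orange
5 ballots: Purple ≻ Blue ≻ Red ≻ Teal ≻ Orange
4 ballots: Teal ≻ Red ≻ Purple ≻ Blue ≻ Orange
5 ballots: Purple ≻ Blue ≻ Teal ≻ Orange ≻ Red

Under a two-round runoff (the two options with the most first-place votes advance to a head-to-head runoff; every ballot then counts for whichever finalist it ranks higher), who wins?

Purple

Round 1 first-place votes: Teal 4, Purple 10, Red 3, Orange 7, Blue 5. Purple and Orange advance.
Runoff: Purple is ranked above Orange on 19 ballots, Orange above Purple on 10.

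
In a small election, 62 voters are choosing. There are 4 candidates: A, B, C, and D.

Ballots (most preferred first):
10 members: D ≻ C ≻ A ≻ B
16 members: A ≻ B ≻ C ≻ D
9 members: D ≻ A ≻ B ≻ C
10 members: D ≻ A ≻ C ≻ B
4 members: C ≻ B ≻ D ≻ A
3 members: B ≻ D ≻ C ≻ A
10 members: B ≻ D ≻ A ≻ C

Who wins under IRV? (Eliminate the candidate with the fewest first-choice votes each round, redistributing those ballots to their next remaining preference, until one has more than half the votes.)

B

Round 1: A 16, B 13, C 4, D 29. C eliminated.
Round 2: A 16, B 17, D 29. A eliminated.
Round 3: B 33, D 29. B has a majority (≥32).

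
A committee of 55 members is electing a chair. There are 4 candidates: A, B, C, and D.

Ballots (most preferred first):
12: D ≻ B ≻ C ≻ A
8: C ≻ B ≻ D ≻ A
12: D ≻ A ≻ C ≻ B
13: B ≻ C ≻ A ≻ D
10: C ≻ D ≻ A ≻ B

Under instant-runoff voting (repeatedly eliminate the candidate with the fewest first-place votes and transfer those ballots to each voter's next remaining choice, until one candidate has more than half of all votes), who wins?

C

Round 1: A 0, B 13, C 18, D 24. A eliminated.
Round 2: B 13, C 18, D 24. B eliminated.
Round 3: C 31, D 24. C has a majority (≥28).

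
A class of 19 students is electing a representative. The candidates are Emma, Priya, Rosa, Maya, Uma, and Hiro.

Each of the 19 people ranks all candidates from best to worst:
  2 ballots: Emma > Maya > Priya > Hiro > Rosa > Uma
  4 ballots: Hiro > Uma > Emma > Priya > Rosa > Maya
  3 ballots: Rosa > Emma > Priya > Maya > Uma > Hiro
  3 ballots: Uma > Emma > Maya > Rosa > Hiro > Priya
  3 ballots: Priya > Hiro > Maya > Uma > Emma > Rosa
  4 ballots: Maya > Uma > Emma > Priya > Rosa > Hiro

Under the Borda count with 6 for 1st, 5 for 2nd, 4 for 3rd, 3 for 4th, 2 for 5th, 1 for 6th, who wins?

Emma: 2×6 + 4×4 + 3×5 + 3×5 + 3×2 + 4×4 = 80
Priya: 2×4 + 4×3 + 3×4 + 3×1 + 3×6 + 4×3 = 65
Rosa: 2×2 + 4×2 + 3×6 + 3×3 + 3×1 + 4×2 = 50
Maya: 2×5 + 4×1 + 3×3 + 3×4 + 3×4 + 4×6 = 71
Uma: 2×1 + 4×5 + 3×2 + 3×6 + 3×3 + 4×5 = 75
Hiro: 2×3 + 4×6 + 3×1 + 3×2 + 3×5 + 4×1 = 58

Emma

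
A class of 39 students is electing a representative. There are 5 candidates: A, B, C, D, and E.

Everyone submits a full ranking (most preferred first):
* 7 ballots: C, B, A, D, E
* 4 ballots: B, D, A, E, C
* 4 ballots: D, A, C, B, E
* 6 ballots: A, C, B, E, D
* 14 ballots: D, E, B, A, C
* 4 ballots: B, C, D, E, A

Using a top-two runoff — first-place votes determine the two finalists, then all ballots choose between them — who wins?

Round 1 first-place votes: A 6, B 8, C 7, D 18, E 0. D and B advance.
Runoff: D is ranked above B on 18 ballots, B above D on 21.

B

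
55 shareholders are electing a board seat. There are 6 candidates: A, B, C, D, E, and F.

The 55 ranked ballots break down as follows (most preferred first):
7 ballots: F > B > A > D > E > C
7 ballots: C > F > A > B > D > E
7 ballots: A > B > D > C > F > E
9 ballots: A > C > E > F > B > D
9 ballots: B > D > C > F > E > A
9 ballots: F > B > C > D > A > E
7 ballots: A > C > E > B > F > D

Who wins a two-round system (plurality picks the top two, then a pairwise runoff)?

Round 1 first-place votes: A 23, B 9, C 7, D 0, E 0, F 16. A and F advance.
Runoff: A is ranked above F on 23 ballots, F above A on 32.

F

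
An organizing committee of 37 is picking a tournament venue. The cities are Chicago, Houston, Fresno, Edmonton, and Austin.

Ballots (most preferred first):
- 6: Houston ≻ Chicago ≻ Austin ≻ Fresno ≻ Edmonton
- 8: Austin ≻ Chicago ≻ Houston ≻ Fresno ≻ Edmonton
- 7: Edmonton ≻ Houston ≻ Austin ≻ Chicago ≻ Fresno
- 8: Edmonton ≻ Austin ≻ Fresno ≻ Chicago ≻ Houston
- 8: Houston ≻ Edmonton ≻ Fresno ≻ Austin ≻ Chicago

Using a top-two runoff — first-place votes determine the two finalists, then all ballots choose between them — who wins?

Round 1 first-place votes: Chicago 0, Houston 14, Fresno 0, Edmonton 15, Austin 8. Edmonton and Houston advance.
Runoff: Edmonton is ranked above Houston on 15 ballots, Houston above Edmonton on 22.

Houston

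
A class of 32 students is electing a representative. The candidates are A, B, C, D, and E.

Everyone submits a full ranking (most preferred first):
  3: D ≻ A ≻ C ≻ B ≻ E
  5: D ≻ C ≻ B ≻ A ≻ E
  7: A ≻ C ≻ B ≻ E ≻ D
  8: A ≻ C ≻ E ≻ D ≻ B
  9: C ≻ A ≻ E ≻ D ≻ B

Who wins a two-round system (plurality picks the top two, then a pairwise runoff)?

A

Round 1 first-place votes: A 15, B 0, C 9, D 8, E 0. A and C advance.
Runoff: A is ranked above C on 18 ballots, C above A on 14.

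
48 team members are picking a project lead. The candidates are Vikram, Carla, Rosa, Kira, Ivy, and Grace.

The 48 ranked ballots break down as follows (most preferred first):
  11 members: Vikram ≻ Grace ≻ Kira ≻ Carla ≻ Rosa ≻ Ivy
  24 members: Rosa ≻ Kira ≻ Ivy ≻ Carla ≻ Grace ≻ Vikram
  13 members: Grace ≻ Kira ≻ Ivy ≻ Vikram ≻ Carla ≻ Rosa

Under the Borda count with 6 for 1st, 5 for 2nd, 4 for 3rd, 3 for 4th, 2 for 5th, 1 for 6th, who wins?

Kira

Vikram: 11×6 + 24×1 + 13×3 = 129
Carla: 11×3 + 24×3 + 13×2 = 131
Rosa: 11×2 + 24×6 + 13×1 = 179
Kira: 11×4 + 24×5 + 13×5 = 229
Ivy: 11×1 + 24×4 + 13×4 = 159
Grace: 11×5 + 24×2 + 13×6 = 181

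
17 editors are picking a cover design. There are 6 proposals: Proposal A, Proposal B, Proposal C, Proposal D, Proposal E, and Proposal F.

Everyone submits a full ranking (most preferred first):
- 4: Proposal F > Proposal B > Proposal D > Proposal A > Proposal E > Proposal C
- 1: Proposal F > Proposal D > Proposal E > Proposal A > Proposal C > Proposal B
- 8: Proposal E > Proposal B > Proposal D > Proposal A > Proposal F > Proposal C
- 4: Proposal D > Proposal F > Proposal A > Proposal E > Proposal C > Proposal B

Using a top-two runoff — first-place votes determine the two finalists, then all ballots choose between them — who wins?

Proposal F

Round 1 first-place votes: Proposal A 0, Proposal B 0, Proposal C 0, Proposal D 4, Proposal E 8, Proposal F 5. Proposal E and Proposal F advance.
Runoff: Proposal E is ranked above Proposal F on 8 ballots, Proposal F above Proposal E on 9.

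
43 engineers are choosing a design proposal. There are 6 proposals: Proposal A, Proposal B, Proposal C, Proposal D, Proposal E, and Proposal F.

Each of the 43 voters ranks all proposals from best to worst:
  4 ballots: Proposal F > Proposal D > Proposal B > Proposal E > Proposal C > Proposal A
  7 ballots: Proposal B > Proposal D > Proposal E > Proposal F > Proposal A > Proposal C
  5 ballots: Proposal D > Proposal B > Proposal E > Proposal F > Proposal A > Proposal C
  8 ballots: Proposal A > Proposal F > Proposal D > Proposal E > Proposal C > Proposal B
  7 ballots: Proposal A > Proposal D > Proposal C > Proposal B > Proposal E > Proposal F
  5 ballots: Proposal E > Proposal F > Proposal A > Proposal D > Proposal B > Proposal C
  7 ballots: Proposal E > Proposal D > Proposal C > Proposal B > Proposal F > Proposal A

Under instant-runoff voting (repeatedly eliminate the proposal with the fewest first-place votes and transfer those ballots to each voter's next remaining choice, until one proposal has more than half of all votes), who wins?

Round 1: Proposal A 15, Proposal B 7, Proposal C 0, Proposal D 5, Proposal E 12, Proposal F 4. Proposal C eliminated.
Round 2: Proposal A 15, Proposal B 7, Proposal D 5, Proposal E 12, Proposal F 4. Proposal F eliminated.
Round 3: Proposal A 15, Proposal B 7, Proposal D 9, Proposal E 12. Proposal B eliminated.
Round 4: Proposal A 15, Proposal D 16, Proposal E 12. Proposal E eliminated.
Round 5: Proposal A 20, Proposal D 23. Proposal D has a majority (≥22).

Proposal D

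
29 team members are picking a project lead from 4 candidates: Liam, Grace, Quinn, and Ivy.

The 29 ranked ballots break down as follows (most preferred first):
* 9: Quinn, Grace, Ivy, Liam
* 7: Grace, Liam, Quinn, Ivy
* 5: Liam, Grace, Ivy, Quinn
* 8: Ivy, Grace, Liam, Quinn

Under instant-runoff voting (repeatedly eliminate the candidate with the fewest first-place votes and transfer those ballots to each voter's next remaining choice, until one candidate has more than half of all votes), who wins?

Round 1: Liam 5, Grace 7, Quinn 9, Ivy 8. Liam eliminated.
Round 2: Grace 12, Quinn 9, Ivy 8. Ivy eliminated.
Round 3: Grace 20, Quinn 9. Grace has a majority (≥15).

Grace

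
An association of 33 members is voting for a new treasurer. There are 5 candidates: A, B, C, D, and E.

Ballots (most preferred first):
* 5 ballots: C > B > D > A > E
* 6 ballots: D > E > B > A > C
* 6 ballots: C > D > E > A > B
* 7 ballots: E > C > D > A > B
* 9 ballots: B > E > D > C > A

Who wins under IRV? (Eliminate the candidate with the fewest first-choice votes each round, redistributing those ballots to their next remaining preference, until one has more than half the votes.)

E

Round 1: A 0, B 9, C 11, D 6, E 7. A eliminated.
Round 2: B 9, C 11, D 6, E 7. D eliminated.
Round 3: B 9, C 11, E 13. B eliminated.
Round 4: C 11, E 22. E has a majority (≥17).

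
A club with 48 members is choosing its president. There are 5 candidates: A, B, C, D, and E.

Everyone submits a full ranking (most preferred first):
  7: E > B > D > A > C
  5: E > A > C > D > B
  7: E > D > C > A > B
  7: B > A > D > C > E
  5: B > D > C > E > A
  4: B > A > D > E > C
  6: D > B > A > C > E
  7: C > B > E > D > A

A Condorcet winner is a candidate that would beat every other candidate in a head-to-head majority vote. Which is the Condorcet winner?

B vs A: 36–12
B vs C: 29–19
B vs D: 30–18
B vs E: 29–19
B beats every other candidate.

B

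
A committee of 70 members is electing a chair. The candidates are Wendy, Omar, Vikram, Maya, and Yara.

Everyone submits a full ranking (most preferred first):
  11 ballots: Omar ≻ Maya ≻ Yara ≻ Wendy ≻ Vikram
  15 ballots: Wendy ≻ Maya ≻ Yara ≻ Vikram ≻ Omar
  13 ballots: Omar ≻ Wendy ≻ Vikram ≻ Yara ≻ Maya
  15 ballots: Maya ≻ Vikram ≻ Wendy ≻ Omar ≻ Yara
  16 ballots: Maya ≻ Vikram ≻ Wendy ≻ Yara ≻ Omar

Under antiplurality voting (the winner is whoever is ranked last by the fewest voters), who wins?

Wendy

Last-place votes: Wendy 0, Omar 31, Vikram 11, Maya 13, Yara 15.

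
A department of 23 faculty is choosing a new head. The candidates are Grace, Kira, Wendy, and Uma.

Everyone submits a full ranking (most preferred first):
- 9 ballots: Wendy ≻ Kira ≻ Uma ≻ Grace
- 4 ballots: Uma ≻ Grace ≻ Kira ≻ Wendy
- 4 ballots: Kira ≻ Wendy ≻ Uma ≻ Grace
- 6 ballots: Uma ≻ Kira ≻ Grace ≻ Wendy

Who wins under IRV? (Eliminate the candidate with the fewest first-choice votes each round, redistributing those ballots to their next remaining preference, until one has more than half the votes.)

Round 1: Grace 0, Kira 4, Wendy 9, Uma 10. Grace eliminated.
Round 2: Kira 4, Wendy 9, Uma 10. Kira eliminated.
Round 3: Wendy 13, Uma 10. Wendy has a majority (≥12).

Wendy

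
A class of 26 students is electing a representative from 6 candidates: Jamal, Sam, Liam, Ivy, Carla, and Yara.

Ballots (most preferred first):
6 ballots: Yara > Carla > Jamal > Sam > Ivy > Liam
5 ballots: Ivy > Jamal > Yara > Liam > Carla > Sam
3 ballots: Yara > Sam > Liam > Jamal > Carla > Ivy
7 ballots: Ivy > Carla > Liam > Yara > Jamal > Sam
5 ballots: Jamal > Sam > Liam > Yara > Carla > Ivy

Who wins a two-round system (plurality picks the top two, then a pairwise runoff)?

Round 1 first-place votes: Jamal 5, Sam 0, Liam 0, Ivy 12, Carla 0, Yara 9. Ivy and Yara advance.
Runoff: Ivy is ranked above Yara on 12 ballots, Yara above Ivy on 14.

Yara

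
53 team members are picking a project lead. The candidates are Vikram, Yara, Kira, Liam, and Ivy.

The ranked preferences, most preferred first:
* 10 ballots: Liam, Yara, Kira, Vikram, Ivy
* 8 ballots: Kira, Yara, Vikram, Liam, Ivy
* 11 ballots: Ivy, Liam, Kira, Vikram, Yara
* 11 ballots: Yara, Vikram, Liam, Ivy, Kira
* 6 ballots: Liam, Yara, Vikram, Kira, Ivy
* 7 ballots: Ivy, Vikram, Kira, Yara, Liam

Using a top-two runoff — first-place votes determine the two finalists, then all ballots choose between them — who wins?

Liam

Round 1 first-place votes: Vikram 0, Yara 11, Kira 8, Liam 16, Ivy 18. Ivy and Liam advance.
Runoff: Ivy is ranked above Liam on 18 ballots, Liam above Ivy on 35.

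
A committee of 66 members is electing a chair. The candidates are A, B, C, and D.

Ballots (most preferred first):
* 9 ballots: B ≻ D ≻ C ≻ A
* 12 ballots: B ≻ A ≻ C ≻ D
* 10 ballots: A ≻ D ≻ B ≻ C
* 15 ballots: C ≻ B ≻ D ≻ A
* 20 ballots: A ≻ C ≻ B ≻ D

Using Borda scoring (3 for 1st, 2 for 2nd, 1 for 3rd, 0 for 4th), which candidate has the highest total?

A: 9×0 + 12×2 + 10×3 + 15×0 + 20×3 = 114
B: 9×3 + 12×3 + 10×1 + 15×2 + 20×1 = 123
C: 9×1 + 12×1 + 10×0 + 15×3 + 20×2 = 106
D: 9×2 + 12×0 + 10×2 + 15×1 + 20×0 = 53

B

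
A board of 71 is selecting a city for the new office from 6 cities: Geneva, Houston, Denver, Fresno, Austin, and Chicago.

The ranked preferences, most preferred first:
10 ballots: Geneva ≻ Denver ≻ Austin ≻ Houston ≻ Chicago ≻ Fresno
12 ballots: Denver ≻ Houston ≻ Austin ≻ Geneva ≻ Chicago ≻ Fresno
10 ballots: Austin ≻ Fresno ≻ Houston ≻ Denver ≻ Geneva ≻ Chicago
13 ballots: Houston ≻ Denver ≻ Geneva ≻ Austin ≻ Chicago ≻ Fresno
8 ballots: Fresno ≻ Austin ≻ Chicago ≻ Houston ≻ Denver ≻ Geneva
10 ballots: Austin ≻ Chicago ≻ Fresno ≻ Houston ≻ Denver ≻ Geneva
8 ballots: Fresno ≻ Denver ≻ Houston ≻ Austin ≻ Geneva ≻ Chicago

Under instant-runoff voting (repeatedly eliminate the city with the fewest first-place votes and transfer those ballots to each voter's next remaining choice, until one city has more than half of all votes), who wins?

Denver

Round 1: Geneva 10, Houston 13, Denver 12, Fresno 16, Austin 20, Chicago 0. Chicago eliminated.
Round 2: Geneva 10, Houston 13, Denver 12, Fresno 16, Austin 20. Geneva eliminated.
Round 3: Houston 13, Denver 22, Fresno 16, Austin 20. Houston eliminated.
Round 4: Denver 35, Fresno 16, Austin 20. Fresno eliminated.
Round 5: Denver 43, Austin 28. Denver has a majority (≥36).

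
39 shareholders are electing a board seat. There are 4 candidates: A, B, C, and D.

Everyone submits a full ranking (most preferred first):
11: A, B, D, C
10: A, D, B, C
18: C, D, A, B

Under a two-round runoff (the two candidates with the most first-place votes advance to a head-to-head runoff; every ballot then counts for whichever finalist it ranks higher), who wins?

A

Round 1 first-place votes: A 21, B 0, C 18, D 0. A and C advance.
Runoff: A is ranked above C on 21 ballots, C above A on 18.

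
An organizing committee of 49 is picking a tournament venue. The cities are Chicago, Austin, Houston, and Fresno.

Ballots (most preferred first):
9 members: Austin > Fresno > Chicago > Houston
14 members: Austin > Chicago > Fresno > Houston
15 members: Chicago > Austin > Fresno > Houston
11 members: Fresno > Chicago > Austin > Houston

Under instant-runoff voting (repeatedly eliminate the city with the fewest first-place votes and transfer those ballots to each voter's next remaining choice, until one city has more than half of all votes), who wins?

Round 1: Chicago 15, Austin 23, Houston 0, Fresno 11. Houston eliminated.
Round 2: Chicago 15, Austin 23, Fresno 11. Fresno eliminated.
Round 3: Chicago 26, Austin 23. Chicago has a majority (≥25).

Chicago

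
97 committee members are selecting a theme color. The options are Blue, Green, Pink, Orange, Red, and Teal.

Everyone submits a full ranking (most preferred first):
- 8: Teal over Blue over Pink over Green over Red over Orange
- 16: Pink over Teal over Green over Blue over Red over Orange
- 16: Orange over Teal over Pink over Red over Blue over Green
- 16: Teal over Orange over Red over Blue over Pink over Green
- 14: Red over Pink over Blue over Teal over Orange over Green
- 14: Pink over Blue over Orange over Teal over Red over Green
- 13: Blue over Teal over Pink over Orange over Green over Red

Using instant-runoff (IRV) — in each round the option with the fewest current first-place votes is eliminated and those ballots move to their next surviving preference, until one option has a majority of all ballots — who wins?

Teal

Round 1: Blue 13, Green 0, Pink 30, Orange 16, Red 14, Teal 24. Green eliminated.
Round 2: Blue 13, Pink 30, Orange 16, Red 14, Teal 24. Blue eliminated.
Round 3: Pink 30, Orange 16, Red 14, Teal 37. Red eliminated.
Round 4: Pink 44, Orange 16, Teal 37. Orange eliminated.
Round 5: Pink 44, Teal 53. Teal has a majority (≥49).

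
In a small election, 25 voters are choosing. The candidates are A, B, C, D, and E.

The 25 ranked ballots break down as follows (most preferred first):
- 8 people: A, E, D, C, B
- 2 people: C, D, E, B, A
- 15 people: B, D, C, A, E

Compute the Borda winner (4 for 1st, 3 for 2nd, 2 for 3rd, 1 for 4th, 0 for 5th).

D

A: 8×4 + 2×0 + 15×1 = 47
B: 8×0 + 2×1 + 15×4 = 62
C: 8×1 + 2×4 + 15×2 = 46
D: 8×2 + 2×3 + 15×3 = 67
E: 8×3 + 2×2 + 15×0 = 28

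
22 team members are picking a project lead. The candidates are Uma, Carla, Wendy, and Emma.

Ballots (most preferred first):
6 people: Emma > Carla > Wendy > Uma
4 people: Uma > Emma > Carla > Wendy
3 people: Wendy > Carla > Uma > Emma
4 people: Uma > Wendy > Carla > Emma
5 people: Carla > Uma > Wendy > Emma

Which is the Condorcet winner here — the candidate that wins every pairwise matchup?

Carla

Carla vs Uma: 14–8
Carla vs Wendy: 15–7
Carla vs Emma: 12–10
Carla beats every other candidate.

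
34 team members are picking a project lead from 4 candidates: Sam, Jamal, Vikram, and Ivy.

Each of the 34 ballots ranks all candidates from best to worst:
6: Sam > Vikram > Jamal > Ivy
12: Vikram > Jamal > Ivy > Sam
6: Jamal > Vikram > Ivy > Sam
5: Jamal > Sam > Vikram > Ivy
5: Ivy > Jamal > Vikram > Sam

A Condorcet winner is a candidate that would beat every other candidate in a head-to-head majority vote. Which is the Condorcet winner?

Vikram vs Sam: 23–11
Vikram vs Jamal: 18–16
Vikram vs Ivy: 29–5
Vikram beats every other candidate.

Vikram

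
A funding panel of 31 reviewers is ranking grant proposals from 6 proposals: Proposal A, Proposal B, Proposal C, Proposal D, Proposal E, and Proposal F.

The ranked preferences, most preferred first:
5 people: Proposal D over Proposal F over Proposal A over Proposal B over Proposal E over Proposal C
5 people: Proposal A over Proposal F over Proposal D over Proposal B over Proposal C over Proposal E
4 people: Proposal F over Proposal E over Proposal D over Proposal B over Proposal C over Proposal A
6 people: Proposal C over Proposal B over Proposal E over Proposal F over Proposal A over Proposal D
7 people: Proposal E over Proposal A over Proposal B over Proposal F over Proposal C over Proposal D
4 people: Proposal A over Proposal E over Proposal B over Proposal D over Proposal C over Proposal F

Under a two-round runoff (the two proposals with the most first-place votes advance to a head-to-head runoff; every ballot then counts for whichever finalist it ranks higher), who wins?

Proposal E

Round 1 first-place votes: Proposal A 9, Proposal B 0, Proposal C 6, Proposal D 5, Proposal E 7, Proposal F 4. Proposal A and Proposal E advance.
Runoff: Proposal A is ranked above Proposal E on 14 ballots, Proposal E above Proposal A on 17.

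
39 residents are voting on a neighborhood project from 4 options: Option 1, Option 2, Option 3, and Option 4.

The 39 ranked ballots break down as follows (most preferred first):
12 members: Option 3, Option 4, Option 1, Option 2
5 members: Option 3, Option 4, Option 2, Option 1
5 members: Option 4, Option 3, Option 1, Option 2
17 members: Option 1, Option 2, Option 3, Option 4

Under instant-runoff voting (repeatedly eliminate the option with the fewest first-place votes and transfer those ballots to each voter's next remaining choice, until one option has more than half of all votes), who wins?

Round 1: Option 1 17, Option 2 0, Option 3 17, Option 4 5. Option 2 eliminated.
Round 2: Option 1 17, Option 3 17, Option 4 5. Option 4 eliminated.
Round 3: Option 1 17, Option 3 22. Option 3 has a majority (≥20).

Option 3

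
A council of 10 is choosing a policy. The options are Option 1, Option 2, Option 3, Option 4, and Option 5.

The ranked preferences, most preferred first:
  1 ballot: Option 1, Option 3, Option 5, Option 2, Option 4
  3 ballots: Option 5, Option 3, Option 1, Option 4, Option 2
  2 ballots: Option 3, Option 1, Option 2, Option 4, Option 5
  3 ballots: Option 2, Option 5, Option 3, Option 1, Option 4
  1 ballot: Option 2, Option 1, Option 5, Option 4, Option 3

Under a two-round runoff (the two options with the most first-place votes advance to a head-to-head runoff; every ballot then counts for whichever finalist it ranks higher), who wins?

Option 2

Round 1 first-place votes: Option 1 1, Option 2 4, Option 3 2, Option 4 0, Option 5 3. Option 2 and Option 5 advance.
Runoff: Option 2 is ranked above Option 5 on 6 ballots, Option 5 above Option 2 on 4.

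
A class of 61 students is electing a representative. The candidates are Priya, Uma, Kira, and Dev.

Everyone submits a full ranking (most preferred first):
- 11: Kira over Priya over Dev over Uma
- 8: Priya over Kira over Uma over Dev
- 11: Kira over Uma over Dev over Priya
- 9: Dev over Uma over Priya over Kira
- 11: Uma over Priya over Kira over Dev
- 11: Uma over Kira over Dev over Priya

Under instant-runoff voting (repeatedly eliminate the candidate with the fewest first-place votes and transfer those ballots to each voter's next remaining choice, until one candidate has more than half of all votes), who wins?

Round 1: Priya 8, Uma 22, Kira 22, Dev 9. Priya eliminated.
Round 2: Uma 22, Kira 30, Dev 9. Dev eliminated.
Round 3: Uma 31, Kira 30. Uma has a majority (≥31).

Uma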